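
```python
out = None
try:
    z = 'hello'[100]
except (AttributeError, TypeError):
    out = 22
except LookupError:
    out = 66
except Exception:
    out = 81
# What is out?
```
66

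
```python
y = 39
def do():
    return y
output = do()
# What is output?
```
39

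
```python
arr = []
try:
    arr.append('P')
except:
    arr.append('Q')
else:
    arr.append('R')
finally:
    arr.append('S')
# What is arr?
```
['P', 'R', 'S']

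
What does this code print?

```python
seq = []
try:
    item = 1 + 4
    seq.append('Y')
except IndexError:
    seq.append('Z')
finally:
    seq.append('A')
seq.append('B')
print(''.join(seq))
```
YAB

finally runs after normal execution too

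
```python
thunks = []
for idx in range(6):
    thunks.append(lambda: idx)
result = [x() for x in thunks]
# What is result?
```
[5, 5, 5, 5, 5, 5]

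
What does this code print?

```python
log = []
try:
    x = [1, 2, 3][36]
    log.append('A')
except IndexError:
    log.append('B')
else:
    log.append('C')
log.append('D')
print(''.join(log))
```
BD

else block skipped when exception is caught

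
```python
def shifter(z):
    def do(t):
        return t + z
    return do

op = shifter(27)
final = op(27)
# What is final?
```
54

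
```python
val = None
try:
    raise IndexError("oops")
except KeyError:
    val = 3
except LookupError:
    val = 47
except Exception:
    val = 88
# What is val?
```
47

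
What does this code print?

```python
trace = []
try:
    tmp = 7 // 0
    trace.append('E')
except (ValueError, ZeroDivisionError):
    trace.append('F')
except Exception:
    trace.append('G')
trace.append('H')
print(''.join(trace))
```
FH

ZeroDivisionError matches tuple containing it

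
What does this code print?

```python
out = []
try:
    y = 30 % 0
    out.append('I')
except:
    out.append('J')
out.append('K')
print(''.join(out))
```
JK

Exception raised in try, caught by bare except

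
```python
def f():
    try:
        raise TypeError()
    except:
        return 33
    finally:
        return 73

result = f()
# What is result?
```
73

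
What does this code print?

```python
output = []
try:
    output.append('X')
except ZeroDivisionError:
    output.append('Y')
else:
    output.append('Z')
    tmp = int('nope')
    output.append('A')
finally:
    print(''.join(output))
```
XZ

Try succeeds, else appends 'Z', ValueError in else is uncaught, finally prints before exception propagates ('A' never appended)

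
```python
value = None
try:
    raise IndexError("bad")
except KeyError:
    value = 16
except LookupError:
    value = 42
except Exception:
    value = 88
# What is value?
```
42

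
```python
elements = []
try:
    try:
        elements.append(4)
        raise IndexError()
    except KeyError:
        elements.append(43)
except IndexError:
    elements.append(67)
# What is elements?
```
[4, 67]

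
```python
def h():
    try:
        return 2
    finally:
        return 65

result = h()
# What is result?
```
65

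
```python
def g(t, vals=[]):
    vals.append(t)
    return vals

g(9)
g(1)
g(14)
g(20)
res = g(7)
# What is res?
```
[9, 1, 14, 20, 7]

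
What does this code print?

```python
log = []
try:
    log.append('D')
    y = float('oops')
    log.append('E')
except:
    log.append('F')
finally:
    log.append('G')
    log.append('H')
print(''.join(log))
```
DFGH

Code before exception runs, then except, then all of finally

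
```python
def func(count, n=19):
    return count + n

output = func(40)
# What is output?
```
59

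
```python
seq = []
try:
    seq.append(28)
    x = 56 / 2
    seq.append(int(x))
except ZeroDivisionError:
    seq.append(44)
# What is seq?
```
[28, 28]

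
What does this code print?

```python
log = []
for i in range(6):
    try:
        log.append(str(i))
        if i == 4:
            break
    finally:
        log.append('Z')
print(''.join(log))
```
0Z1Z2Z3Z4Z

finally runs even when breaking out of loop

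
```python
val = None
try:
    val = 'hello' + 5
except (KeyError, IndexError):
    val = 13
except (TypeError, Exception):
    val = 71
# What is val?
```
71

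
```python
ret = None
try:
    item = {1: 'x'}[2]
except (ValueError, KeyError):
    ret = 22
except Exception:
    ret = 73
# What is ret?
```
22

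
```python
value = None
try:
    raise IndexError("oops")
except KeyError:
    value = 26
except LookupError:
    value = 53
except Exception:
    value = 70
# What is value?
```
53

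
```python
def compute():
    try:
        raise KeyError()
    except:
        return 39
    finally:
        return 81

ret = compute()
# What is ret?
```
81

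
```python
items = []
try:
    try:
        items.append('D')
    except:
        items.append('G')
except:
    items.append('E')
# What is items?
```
['D']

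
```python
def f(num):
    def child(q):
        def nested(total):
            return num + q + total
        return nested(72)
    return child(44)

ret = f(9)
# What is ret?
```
125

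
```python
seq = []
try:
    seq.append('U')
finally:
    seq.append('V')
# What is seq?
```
['U', 'V']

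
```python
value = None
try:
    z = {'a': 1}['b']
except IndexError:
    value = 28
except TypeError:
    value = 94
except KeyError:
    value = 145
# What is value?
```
145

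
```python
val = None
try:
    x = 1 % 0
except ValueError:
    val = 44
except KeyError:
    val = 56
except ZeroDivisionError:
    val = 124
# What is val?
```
124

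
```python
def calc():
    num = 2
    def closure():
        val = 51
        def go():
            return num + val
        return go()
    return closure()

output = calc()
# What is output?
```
53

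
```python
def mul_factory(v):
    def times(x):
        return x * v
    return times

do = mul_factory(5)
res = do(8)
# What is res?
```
40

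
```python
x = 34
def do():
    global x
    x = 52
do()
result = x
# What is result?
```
52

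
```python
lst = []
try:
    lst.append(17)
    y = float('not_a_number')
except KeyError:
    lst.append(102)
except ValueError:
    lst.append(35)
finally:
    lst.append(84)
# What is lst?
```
[17, 35, 84]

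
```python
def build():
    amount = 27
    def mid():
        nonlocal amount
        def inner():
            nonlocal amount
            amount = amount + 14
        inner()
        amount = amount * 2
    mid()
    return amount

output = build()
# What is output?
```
82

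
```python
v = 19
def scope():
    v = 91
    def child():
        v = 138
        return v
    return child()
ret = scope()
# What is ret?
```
138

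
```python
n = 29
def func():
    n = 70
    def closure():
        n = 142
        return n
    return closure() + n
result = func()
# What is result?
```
212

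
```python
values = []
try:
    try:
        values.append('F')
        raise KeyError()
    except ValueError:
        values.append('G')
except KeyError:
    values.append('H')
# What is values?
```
['F', 'H']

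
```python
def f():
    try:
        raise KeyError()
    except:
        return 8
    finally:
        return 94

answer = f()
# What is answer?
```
94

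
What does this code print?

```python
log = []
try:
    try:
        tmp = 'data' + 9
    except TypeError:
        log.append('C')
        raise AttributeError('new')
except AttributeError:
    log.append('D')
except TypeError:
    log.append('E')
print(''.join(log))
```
CD

New AttributeError raised, caught by outer AttributeError handler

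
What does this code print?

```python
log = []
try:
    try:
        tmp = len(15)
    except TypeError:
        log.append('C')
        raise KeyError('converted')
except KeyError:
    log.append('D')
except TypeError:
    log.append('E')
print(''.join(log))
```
CD

New KeyError raised, caught by outer KeyError handler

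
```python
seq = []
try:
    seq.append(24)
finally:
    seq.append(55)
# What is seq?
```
[24, 55]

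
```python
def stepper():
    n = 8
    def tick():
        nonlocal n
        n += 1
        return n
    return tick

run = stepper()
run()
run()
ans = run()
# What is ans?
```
11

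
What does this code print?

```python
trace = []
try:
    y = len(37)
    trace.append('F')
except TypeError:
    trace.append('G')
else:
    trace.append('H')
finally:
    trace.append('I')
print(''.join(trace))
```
GI

Exception: except runs, else skipped, finally runs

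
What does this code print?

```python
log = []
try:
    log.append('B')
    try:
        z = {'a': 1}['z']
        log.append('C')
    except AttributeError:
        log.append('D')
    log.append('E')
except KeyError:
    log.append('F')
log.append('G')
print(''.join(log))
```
BFG

Inner handler doesn't match, propagates to outer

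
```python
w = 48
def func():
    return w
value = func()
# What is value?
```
48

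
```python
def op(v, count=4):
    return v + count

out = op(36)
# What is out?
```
40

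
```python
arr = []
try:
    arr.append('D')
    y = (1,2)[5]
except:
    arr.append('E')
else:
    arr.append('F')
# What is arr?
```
['D', 'E']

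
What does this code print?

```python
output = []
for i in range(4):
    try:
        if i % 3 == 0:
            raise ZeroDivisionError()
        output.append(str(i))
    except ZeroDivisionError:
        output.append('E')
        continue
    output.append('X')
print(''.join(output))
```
E1X2XE

continue in except skips rest of loop body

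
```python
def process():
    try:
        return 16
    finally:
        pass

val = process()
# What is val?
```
16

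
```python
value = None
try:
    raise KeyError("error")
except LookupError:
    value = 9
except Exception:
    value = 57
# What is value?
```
9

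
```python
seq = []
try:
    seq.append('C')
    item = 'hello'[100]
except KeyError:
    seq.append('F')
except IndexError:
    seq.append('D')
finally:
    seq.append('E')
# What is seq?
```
['C', 'D', 'E']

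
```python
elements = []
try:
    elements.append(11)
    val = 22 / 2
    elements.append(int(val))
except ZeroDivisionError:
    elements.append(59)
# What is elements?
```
[11, 11]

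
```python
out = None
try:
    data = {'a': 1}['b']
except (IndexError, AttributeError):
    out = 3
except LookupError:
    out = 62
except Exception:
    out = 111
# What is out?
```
62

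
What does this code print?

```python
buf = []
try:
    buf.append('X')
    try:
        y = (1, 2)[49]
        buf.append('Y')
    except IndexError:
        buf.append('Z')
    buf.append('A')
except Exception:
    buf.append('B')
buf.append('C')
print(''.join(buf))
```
XZAC

Inner exception caught by inner handler, outer continues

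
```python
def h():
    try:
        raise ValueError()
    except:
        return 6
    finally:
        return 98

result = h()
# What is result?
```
98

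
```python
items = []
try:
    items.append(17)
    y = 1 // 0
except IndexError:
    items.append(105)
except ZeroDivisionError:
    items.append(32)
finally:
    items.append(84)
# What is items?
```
[17, 32, 84]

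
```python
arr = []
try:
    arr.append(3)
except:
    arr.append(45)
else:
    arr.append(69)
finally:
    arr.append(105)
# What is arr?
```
[3, 69, 105]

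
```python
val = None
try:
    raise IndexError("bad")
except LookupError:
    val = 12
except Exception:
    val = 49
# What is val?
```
12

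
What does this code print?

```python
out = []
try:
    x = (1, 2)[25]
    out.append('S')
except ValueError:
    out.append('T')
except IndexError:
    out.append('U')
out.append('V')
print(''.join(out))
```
UV

IndexError is caught by its specific handler, not ValueError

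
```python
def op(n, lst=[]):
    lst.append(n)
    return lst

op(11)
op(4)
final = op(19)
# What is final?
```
[11, 4, 19]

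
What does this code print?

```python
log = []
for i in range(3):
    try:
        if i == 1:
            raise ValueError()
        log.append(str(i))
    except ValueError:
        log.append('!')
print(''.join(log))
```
0!2

Exception on i=1 caught, loop continues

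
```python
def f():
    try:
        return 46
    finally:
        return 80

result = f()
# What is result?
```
80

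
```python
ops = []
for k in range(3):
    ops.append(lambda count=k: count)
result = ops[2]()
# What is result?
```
2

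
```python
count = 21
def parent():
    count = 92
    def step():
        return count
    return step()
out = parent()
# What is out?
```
92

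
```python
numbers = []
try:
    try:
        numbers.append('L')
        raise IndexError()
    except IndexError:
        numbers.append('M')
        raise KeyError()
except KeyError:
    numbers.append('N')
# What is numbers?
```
['L', 'M', 'N']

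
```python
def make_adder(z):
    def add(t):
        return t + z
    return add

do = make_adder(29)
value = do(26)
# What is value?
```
55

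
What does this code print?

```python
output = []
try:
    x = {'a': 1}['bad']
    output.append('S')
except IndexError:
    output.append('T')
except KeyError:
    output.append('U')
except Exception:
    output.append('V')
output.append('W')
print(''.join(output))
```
UW

KeyError matches before generic Exception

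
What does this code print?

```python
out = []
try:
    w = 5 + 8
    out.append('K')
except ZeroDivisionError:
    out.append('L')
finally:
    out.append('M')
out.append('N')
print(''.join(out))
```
KMN

finally runs after normal execution too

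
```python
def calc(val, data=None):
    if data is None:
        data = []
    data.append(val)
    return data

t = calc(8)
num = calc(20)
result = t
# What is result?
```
[8]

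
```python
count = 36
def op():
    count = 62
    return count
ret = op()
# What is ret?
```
62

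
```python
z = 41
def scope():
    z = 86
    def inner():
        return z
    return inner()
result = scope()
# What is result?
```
86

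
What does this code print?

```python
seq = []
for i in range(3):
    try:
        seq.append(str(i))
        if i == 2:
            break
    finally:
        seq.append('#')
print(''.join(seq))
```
0#1#2#

finally runs even when breaking out of loop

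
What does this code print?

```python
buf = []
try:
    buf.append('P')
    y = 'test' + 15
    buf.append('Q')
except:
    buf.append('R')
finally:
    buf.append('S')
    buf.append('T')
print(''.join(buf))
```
PRST

Code before exception runs, then except, then all of finally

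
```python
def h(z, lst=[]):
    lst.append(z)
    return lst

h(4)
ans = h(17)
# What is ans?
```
[4, 17]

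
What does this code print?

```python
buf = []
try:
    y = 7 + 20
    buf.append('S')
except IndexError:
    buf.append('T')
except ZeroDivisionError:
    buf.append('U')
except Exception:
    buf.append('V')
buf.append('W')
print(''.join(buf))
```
SW

No exception, try block completes normally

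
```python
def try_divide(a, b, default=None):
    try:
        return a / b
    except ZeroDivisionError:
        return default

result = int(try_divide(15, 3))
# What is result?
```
5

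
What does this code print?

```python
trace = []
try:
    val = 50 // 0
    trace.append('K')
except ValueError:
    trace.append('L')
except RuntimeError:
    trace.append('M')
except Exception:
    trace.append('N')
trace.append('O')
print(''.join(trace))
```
NO

ZeroDivisionError not specifically caught, falls to Exception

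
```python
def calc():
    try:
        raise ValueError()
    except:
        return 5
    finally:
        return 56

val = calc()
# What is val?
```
56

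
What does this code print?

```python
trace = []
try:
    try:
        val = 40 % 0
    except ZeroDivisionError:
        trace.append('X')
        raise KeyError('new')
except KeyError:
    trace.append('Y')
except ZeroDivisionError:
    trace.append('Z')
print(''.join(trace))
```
XY

New KeyError raised, caught by outer KeyError handler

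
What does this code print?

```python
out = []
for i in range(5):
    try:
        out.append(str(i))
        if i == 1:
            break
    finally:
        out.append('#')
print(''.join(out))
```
0#1#

finally runs even when breaking out of loop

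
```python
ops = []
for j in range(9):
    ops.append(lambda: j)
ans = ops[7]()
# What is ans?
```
8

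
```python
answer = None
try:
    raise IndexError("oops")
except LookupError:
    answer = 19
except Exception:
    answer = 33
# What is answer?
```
19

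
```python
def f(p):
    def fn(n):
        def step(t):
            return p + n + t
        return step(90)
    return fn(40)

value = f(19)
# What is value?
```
149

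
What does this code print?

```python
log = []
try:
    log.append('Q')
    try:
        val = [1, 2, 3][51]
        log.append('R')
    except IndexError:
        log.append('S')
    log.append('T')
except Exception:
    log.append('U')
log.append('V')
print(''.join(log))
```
QSTV

Inner exception caught by inner handler, outer continues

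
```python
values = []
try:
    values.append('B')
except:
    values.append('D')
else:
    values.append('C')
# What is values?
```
['B', 'C']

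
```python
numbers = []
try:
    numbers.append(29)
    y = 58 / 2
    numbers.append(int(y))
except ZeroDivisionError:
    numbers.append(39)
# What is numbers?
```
[29, 29]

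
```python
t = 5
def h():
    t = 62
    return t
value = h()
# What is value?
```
62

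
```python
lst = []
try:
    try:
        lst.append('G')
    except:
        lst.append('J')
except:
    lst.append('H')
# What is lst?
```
['G']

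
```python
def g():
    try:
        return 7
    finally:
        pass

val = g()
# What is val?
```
7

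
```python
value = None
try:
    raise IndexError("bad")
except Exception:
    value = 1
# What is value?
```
1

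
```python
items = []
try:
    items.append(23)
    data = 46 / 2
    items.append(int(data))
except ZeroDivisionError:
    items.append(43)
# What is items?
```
[23, 23]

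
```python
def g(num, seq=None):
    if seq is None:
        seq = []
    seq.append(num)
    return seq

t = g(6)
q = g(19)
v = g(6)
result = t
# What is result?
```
[6]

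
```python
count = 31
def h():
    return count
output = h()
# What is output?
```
31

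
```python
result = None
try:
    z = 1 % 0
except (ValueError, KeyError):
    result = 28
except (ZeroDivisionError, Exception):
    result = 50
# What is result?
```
50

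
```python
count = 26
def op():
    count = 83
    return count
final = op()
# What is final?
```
83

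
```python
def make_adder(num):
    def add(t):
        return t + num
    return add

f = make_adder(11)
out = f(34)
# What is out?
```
45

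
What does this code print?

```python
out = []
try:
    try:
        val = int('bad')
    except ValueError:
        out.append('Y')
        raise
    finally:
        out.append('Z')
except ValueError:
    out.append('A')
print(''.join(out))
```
YZA

finally runs before re-raised exception propagates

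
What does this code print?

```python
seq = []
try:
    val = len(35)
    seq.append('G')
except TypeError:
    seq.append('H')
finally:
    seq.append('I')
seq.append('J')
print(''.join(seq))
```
HIJ

finally always runs, even after exception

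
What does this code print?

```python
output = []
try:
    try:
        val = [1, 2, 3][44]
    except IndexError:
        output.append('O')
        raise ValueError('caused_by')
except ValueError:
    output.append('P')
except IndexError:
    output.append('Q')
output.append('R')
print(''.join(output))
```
OPR

ValueError raised and caught, original IndexError not re-raised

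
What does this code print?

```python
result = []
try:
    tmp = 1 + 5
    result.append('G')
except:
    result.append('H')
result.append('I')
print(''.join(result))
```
GI

No exception, try block completes normally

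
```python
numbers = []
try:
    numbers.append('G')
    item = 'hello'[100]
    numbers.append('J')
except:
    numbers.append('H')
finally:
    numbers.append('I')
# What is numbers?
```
['G', 'H', 'I']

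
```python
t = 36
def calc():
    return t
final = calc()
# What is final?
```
36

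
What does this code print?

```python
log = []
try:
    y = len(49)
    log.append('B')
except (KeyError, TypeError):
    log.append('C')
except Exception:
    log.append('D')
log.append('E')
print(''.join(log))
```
CE

TypeError matches tuple containing it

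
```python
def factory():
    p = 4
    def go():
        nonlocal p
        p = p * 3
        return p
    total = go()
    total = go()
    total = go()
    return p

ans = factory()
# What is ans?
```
108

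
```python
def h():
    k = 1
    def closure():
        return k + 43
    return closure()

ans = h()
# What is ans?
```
44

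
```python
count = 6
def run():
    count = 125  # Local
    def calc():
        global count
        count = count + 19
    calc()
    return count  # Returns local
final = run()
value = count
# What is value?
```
25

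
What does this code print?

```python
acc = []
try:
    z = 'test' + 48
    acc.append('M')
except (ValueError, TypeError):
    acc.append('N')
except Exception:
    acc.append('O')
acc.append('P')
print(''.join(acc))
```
NP

TypeError matches tuple containing it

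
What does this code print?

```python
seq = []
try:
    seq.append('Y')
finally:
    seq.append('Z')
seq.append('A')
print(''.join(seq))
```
YZA

try/finally without except, no exception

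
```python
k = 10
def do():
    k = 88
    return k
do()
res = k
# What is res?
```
10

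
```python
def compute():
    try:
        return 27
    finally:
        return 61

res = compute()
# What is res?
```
61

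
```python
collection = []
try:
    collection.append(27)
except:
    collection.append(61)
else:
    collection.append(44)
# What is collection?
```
[27, 44]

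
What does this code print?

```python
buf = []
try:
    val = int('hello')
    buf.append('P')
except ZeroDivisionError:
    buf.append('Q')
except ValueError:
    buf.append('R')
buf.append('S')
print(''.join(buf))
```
RS

ValueError is caught by its specific handler, not ZeroDivisionError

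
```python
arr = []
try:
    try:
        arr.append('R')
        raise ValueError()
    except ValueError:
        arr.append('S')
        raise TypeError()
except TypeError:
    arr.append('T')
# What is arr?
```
['R', 'S', 'T']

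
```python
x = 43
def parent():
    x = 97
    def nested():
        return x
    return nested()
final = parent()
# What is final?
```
97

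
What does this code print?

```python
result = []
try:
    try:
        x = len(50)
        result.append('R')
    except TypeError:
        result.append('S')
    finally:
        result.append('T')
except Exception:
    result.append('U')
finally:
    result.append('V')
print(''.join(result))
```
STV

Both finally blocks run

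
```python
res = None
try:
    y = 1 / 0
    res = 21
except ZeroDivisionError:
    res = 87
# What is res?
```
87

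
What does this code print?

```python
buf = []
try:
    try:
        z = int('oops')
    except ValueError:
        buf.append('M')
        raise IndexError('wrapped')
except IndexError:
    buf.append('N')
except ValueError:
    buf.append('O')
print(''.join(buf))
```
MN

New IndexError raised, caught by outer IndexError handler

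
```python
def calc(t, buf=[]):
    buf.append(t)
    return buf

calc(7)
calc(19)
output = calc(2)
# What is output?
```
[7, 19, 2]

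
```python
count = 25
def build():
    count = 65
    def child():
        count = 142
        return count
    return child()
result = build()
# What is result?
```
142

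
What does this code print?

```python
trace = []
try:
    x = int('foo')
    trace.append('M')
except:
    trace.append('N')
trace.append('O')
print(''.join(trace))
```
NO

Exception raised in try, caught by bare except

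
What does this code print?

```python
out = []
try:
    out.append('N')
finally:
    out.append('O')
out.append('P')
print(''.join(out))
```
NOP

try/finally without except, no exception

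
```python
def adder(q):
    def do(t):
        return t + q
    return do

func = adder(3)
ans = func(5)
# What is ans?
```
8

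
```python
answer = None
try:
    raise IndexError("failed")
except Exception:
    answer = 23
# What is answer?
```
23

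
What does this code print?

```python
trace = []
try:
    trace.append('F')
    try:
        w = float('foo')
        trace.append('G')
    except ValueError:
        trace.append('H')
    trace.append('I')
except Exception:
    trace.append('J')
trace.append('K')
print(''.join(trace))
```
FHIK

Inner exception caught by inner handler, outer continues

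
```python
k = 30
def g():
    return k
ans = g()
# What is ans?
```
30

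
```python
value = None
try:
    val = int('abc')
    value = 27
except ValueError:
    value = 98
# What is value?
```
98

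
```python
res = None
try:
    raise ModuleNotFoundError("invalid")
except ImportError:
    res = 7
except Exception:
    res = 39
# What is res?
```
7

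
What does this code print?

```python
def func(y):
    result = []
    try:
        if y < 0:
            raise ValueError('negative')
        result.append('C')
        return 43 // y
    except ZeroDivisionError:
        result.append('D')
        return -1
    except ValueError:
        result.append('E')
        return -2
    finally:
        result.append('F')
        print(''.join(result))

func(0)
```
CDF

y=0 causes ZeroDivisionError, caught, finally prints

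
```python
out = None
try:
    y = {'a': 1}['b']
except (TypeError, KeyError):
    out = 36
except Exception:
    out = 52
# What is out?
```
36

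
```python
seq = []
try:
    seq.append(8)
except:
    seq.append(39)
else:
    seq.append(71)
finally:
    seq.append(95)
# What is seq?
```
[8, 71, 95]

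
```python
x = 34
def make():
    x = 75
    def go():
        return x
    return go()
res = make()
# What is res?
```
75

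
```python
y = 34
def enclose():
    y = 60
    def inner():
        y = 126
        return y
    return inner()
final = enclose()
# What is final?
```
126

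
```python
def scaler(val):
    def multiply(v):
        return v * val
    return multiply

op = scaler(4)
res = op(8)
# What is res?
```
32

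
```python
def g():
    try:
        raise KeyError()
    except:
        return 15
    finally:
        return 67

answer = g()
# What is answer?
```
67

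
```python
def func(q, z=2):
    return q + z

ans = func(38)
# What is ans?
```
40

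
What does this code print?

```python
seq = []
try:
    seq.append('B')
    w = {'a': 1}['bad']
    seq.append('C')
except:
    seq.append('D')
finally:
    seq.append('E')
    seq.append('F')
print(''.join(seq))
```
BDEF

Code before exception runs, then except, then all of finally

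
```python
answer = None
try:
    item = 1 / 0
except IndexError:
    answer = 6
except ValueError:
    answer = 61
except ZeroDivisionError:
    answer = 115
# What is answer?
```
115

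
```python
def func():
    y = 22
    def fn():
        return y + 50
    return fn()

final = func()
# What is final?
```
72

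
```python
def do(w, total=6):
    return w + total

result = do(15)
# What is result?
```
21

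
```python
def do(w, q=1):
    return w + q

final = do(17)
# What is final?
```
18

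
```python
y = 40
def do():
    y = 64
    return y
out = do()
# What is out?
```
64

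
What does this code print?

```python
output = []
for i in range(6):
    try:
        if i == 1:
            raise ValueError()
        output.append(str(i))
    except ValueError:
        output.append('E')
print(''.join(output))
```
0E2345

Exception on i=1 caught, loop continues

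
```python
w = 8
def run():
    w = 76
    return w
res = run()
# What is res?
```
76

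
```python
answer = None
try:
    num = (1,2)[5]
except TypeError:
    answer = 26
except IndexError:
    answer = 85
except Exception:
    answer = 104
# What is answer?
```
85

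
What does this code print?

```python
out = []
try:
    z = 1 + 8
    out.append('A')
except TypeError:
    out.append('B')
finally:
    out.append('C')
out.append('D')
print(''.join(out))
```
ACD

finally runs after normal execution too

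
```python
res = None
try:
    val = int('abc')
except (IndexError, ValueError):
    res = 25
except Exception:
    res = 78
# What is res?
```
25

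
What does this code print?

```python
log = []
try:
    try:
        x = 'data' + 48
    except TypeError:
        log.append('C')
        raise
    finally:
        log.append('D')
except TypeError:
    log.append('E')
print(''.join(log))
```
CDE

finally runs before re-raised exception propagates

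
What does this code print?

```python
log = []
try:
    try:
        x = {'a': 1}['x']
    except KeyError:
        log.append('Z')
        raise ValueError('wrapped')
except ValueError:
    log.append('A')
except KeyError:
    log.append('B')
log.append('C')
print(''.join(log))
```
ZAC

ValueError raised and caught, original KeyError not re-raised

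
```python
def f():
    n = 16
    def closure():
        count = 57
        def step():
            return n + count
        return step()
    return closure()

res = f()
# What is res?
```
73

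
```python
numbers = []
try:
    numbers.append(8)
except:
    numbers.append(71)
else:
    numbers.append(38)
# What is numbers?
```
[8, 38]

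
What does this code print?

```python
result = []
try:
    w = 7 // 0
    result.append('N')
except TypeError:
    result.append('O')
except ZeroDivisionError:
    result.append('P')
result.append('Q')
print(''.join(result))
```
PQ

ZeroDivisionError is caught by its specific handler, not TypeError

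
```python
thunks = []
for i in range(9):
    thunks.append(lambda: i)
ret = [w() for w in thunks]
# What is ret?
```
[8, 8, 8, 8, 8, 8, 8, 8, 8]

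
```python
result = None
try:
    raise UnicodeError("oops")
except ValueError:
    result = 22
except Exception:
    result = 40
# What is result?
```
22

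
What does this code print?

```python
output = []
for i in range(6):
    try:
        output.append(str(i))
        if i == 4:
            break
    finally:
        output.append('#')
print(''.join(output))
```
0#1#2#3#4#

finally runs even when breaking out of loop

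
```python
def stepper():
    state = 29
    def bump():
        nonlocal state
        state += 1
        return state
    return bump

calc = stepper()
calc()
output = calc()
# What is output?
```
31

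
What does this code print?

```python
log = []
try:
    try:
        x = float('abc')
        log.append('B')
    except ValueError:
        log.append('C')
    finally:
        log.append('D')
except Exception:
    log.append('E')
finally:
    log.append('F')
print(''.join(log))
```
CDF

Both finally blocks run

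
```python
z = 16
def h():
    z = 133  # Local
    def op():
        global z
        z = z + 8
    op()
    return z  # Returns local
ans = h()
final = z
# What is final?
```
24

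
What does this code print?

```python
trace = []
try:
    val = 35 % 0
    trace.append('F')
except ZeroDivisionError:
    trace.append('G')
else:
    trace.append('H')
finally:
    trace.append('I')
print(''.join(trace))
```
GI

Exception: except runs, else skipped, finally runs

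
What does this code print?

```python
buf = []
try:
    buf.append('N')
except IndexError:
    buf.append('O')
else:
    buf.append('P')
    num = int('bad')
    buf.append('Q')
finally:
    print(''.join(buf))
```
NP

Try succeeds, else appends 'P', ValueError in else is uncaught, finally prints before exception propagates ('Q' never appended)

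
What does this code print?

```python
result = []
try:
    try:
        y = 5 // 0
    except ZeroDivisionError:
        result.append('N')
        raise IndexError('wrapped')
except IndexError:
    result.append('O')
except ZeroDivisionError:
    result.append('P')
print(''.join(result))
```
NO

New IndexError raised, caught by outer IndexError handler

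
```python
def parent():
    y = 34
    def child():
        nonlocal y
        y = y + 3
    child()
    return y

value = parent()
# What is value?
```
37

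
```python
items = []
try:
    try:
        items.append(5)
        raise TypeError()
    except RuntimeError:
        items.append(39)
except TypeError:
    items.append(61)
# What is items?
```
[5, 61]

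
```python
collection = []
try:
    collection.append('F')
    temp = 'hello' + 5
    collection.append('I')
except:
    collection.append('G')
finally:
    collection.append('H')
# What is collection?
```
['F', 'G', 'H']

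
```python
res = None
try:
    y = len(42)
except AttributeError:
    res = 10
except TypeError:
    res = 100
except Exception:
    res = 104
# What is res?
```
100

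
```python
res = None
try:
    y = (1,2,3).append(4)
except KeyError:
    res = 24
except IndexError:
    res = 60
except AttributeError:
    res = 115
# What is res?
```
115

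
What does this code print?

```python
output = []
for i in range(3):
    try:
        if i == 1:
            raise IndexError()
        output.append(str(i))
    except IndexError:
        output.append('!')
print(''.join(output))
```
0!2

Exception on i=1 caught, loop continues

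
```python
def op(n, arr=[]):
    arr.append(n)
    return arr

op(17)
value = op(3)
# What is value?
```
[17, 3]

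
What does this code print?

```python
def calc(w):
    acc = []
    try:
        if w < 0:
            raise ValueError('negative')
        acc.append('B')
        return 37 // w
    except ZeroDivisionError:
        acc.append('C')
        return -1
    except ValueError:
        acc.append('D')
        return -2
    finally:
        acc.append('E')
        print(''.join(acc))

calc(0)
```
BCE

w=0 causes ZeroDivisionError, caught, finally prints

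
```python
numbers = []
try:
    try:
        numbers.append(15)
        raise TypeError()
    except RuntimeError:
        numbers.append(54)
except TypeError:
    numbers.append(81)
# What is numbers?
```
[15, 81]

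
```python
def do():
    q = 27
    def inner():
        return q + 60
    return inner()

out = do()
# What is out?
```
87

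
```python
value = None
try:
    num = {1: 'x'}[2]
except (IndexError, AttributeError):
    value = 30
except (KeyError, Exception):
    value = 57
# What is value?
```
57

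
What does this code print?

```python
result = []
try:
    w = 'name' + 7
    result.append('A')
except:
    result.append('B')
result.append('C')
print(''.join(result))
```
BC

Exception raised in try, caught by bare except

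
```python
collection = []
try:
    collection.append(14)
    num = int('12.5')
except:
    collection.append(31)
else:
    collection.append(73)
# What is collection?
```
[14, 31]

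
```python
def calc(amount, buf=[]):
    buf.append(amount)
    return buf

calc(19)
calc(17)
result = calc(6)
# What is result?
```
[19, 17, 6]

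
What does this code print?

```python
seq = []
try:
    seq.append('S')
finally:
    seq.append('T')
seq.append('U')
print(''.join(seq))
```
STU

try/finally without except, no exception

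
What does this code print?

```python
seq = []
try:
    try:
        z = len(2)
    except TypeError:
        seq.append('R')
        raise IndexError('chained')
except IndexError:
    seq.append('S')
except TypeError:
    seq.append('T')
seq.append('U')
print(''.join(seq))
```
RSU

IndexError raised and caught, original TypeError not re-raised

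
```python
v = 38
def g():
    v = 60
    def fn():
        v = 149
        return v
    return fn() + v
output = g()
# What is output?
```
209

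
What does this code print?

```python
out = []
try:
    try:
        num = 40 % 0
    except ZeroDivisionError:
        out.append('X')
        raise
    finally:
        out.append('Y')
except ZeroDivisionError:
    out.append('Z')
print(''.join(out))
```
XYZ

finally runs before re-raised exception propagates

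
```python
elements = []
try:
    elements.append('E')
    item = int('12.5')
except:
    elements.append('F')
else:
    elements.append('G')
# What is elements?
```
['E', 'F']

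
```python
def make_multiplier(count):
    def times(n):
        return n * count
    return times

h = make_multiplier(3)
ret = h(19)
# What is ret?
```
57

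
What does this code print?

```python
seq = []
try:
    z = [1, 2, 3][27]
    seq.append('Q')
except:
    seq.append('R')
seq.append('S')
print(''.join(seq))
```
RS

Exception raised in try, caught by bare except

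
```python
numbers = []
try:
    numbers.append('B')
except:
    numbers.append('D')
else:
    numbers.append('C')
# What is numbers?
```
['B', 'C']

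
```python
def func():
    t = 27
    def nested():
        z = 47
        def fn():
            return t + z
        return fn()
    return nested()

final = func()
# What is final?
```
74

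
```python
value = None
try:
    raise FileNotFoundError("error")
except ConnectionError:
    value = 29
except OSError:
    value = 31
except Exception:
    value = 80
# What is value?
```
31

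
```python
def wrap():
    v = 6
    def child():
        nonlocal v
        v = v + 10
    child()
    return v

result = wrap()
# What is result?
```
16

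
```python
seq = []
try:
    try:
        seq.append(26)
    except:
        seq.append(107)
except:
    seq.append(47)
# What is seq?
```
[26]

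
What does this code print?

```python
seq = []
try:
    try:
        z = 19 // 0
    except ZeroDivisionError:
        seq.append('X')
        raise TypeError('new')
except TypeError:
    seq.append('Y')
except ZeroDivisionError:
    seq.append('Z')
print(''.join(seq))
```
XY

New TypeError raised, caught by outer TypeError handler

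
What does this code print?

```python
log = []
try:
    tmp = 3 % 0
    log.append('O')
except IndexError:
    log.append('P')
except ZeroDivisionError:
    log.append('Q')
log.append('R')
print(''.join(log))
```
QR

ZeroDivisionError is caught by its specific handler, not IndexError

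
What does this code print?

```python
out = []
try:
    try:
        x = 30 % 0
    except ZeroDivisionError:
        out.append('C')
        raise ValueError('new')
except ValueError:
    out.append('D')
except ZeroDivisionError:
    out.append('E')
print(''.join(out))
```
CD

New ValueError raised, caught by outer ValueError handler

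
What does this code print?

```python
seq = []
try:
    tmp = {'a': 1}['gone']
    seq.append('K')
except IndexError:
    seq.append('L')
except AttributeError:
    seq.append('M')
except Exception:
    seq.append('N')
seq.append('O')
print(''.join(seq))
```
NO

KeyError not specifically caught, falls to Exception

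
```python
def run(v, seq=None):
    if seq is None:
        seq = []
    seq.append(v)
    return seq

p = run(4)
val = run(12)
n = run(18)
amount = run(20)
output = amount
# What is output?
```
[20]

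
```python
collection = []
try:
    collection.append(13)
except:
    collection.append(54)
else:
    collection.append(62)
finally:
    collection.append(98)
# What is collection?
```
[13, 62, 98]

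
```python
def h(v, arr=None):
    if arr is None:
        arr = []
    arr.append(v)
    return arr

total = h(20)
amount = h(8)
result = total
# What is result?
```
[20]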